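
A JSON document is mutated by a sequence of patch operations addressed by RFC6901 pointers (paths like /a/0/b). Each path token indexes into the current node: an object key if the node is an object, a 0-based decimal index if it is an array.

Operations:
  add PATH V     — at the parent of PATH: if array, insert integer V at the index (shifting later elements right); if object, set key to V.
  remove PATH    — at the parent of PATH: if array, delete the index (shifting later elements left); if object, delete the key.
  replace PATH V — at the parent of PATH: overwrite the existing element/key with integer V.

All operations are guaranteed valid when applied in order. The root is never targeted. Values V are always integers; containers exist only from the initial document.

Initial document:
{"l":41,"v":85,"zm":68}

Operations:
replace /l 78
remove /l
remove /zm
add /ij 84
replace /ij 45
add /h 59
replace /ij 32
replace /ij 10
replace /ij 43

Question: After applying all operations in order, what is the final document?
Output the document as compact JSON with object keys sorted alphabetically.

After op 1 (replace /l 78): {"l":78,"v":85,"zm":68}
After op 2 (remove /l): {"v":85,"zm":68}
After op 3 (remove /zm): {"v":85}
After op 4 (add /ij 84): {"ij":84,"v":85}
After op 5 (replace /ij 45): {"ij":45,"v":85}
After op 6 (add /h 59): {"h":59,"ij":45,"v":85}
After op 7 (replace /ij 32): {"h":59,"ij":32,"v":85}
After op 8 (replace /ij 10): {"h":59,"ij":10,"v":85}
After op 9 (replace /ij 43): {"h":59,"ij":43,"v":85}

Answer: {"h":59,"ij":43,"v":85}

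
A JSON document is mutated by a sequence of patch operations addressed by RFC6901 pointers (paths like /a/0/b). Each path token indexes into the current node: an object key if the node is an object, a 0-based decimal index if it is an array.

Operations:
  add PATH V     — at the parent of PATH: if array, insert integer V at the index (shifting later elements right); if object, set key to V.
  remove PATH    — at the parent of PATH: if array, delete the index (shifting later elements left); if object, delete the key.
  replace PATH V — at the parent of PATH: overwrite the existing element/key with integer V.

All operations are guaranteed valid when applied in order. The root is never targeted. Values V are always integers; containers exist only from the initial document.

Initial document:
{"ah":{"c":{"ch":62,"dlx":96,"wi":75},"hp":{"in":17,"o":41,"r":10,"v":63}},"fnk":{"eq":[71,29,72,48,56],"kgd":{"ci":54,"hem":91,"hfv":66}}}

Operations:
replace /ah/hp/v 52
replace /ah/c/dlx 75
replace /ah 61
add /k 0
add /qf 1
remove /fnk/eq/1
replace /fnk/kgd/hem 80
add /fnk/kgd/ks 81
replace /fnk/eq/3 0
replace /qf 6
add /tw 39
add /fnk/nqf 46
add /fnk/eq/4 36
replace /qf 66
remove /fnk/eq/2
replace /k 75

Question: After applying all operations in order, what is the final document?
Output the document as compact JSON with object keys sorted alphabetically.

Answer: {"ah":61,"fnk":{"eq":[71,72,0,36],"kgd":{"ci":54,"hem":80,"hfv":66,"ks":81},"nqf":46},"k":75,"qf":66,"tw":39}

Derivation:
After op 1 (replace /ah/hp/v 52): {"ah":{"c":{"ch":62,"dlx":96,"wi":75},"hp":{"in":17,"o":41,"r":10,"v":52}},"fnk":{"eq":[71,29,72,48,56],"kgd":{"ci":54,"hem":91,"hfv":66}}}
After op 2 (replace /ah/c/dlx 75): {"ah":{"c":{"ch":62,"dlx":75,"wi":75},"hp":{"in":17,"o":41,"r":10,"v":52}},"fnk":{"eq":[71,29,72,48,56],"kgd":{"ci":54,"hem":91,"hfv":66}}}
After op 3 (replace /ah 61): {"ah":61,"fnk":{"eq":[71,29,72,48,56],"kgd":{"ci":54,"hem":91,"hfv":66}}}
After op 4 (add /k 0): {"ah":61,"fnk":{"eq":[71,29,72,48,56],"kgd":{"ci":54,"hem":91,"hfv":66}},"k":0}
After op 5 (add /qf 1): {"ah":61,"fnk":{"eq":[71,29,72,48,56],"kgd":{"ci":54,"hem":91,"hfv":66}},"k":0,"qf":1}
After op 6 (remove /fnk/eq/1): {"ah":61,"fnk":{"eq":[71,72,48,56],"kgd":{"ci":54,"hem":91,"hfv":66}},"k":0,"qf":1}
After op 7 (replace /fnk/kgd/hem 80): {"ah":61,"fnk":{"eq":[71,72,48,56],"kgd":{"ci":54,"hem":80,"hfv":66}},"k":0,"qf":1}
After op 8 (add /fnk/kgd/ks 81): {"ah":61,"fnk":{"eq":[71,72,48,56],"kgd":{"ci":54,"hem":80,"hfv":66,"ks":81}},"k":0,"qf":1}
After op 9 (replace /fnk/eq/3 0): {"ah":61,"fnk":{"eq":[71,72,48,0],"kgd":{"ci":54,"hem":80,"hfv":66,"ks":81}},"k":0,"qf":1}
After op 10 (replace /qf 6): {"ah":61,"fnk":{"eq":[71,72,48,0],"kgd":{"ci":54,"hem":80,"hfv":66,"ks":81}},"k":0,"qf":6}
After op 11 (add /tw 39): {"ah":61,"fnk":{"eq":[71,72,48,0],"kgd":{"ci":54,"hem":80,"hfv":66,"ks":81}},"k":0,"qf":6,"tw":39}
After op 12 (add /fnk/nqf 46): {"ah":61,"fnk":{"eq":[71,72,48,0],"kgd":{"ci":54,"hem":80,"hfv":66,"ks":81},"nqf":46},"k":0,"qf":6,"tw":39}
After op 13 (add /fnk/eq/4 36): {"ah":61,"fnk":{"eq":[71,72,48,0,36],"kgd":{"ci":54,"hem":80,"hfv":66,"ks":81},"nqf":46},"k":0,"qf":6,"tw":39}
After op 14 (replace /qf 66): {"ah":61,"fnk":{"eq":[71,72,48,0,36],"kgd":{"ci":54,"hem":80,"hfv":66,"ks":81},"nqf":46},"k":0,"qf":66,"tw":39}
After op 15 (remove /fnk/eq/2): {"ah":61,"fnk":{"eq":[71,72,0,36],"kgd":{"ci":54,"hem":80,"hfv":66,"ks":81},"nqf":46},"k":0,"qf":66,"tw":39}
After op 16 (replace /k 75): {"ah":61,"fnk":{"eq":[71,72,0,36],"kgd":{"ci":54,"hem":80,"hfv":66,"ks":81},"nqf":46},"k":75,"qf":66,"tw":39}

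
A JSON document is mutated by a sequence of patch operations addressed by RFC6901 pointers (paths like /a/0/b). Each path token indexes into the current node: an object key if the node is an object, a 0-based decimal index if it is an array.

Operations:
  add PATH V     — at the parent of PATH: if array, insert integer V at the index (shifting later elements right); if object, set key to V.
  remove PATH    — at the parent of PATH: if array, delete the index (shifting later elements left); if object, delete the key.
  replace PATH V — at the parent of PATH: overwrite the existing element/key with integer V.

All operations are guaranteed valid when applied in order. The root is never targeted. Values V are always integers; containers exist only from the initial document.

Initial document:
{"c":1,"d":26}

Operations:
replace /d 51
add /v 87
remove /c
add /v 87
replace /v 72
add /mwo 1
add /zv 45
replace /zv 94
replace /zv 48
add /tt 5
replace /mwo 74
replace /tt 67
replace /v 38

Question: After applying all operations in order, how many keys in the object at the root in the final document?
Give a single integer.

Answer: 5

Derivation:
After op 1 (replace /d 51): {"c":1,"d":51}
After op 2 (add /v 87): {"c":1,"d":51,"v":87}
After op 3 (remove /c): {"d":51,"v":87}
After op 4 (add /v 87): {"d":51,"v":87}
After op 5 (replace /v 72): {"d":51,"v":72}
After op 6 (add /mwo 1): {"d":51,"mwo":1,"v":72}
After op 7 (add /zv 45): {"d":51,"mwo":1,"v":72,"zv":45}
After op 8 (replace /zv 94): {"d":51,"mwo":1,"v":72,"zv":94}
After op 9 (replace /zv 48): {"d":51,"mwo":1,"v":72,"zv":48}
After op 10 (add /tt 5): {"d":51,"mwo":1,"tt":5,"v":72,"zv":48}
After op 11 (replace /mwo 74): {"d":51,"mwo":74,"tt":5,"v":72,"zv":48}
After op 12 (replace /tt 67): {"d":51,"mwo":74,"tt":67,"v":72,"zv":48}
After op 13 (replace /v 38): {"d":51,"mwo":74,"tt":67,"v":38,"zv":48}
Size at the root: 5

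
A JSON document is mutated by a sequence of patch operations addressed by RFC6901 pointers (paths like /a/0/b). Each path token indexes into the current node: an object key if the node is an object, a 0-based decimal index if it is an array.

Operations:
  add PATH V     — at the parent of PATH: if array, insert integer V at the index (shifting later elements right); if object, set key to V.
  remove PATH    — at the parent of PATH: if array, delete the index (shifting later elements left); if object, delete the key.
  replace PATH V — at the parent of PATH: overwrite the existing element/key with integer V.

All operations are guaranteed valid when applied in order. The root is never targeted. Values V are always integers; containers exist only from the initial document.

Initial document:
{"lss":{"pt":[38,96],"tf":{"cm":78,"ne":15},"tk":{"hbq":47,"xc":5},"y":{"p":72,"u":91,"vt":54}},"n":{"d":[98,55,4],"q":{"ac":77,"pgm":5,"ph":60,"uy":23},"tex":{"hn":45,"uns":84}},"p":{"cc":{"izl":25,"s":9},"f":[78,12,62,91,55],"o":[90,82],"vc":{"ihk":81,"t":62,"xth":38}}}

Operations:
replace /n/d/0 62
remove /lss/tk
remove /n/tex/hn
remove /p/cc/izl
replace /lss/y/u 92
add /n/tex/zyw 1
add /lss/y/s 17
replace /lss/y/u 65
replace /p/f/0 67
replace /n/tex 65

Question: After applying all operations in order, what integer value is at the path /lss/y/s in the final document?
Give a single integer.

Answer: 17

Derivation:
After op 1 (replace /n/d/0 62): {"lss":{"pt":[38,96],"tf":{"cm":78,"ne":15},"tk":{"hbq":47,"xc":5},"y":{"p":72,"u":91,"vt":54}},"n":{"d":[62,55,4],"q":{"ac":77,"pgm":5,"ph":60,"uy":23},"tex":{"hn":45,"uns":84}},"p":{"cc":{"izl":25,"s":9},"f":[78,12,62,91,55],"o":[90,82],"vc":{"ihk":81,"t":62,"xth":38}}}
After op 2 (remove /lss/tk): {"lss":{"pt":[38,96],"tf":{"cm":78,"ne":15},"y":{"p":72,"u":91,"vt":54}},"n":{"d":[62,55,4],"q":{"ac":77,"pgm":5,"ph":60,"uy":23},"tex":{"hn":45,"uns":84}},"p":{"cc":{"izl":25,"s":9},"f":[78,12,62,91,55],"o":[90,82],"vc":{"ihk":81,"t":62,"xth":38}}}
After op 3 (remove /n/tex/hn): {"lss":{"pt":[38,96],"tf":{"cm":78,"ne":15},"y":{"p":72,"u":91,"vt":54}},"n":{"d":[62,55,4],"q":{"ac":77,"pgm":5,"ph":60,"uy":23},"tex":{"uns":84}},"p":{"cc":{"izl":25,"s":9},"f":[78,12,62,91,55],"o":[90,82],"vc":{"ihk":81,"t":62,"xth":38}}}
After op 4 (remove /p/cc/izl): {"lss":{"pt":[38,96],"tf":{"cm":78,"ne":15},"y":{"p":72,"u":91,"vt":54}},"n":{"d":[62,55,4],"q":{"ac":77,"pgm":5,"ph":60,"uy":23},"tex":{"uns":84}},"p":{"cc":{"s":9},"f":[78,12,62,91,55],"o":[90,82],"vc":{"ihk":81,"t":62,"xth":38}}}
After op 5 (replace /lss/y/u 92): {"lss":{"pt":[38,96],"tf":{"cm":78,"ne":15},"y":{"p":72,"u":92,"vt":54}},"n":{"d":[62,55,4],"q":{"ac":77,"pgm":5,"ph":60,"uy":23},"tex":{"uns":84}},"p":{"cc":{"s":9},"f":[78,12,62,91,55],"o":[90,82],"vc":{"ihk":81,"t":62,"xth":38}}}
After op 6 (add /n/tex/zyw 1): {"lss":{"pt":[38,96],"tf":{"cm":78,"ne":15},"y":{"p":72,"u":92,"vt":54}},"n":{"d":[62,55,4],"q":{"ac":77,"pgm":5,"ph":60,"uy":23},"tex":{"uns":84,"zyw":1}},"p":{"cc":{"s":9},"f":[78,12,62,91,55],"o":[90,82],"vc":{"ihk":81,"t":62,"xth":38}}}
After op 7 (add /lss/y/s 17): {"lss":{"pt":[38,96],"tf":{"cm":78,"ne":15},"y":{"p":72,"s":17,"u":92,"vt":54}},"n":{"d":[62,55,4],"q":{"ac":77,"pgm":5,"ph":60,"uy":23},"tex":{"uns":84,"zyw":1}},"p":{"cc":{"s":9},"f":[78,12,62,91,55],"o":[90,82],"vc":{"ihk":81,"t":62,"xth":38}}}
After op 8 (replace /lss/y/u 65): {"lss":{"pt":[38,96],"tf":{"cm":78,"ne":15},"y":{"p":72,"s":17,"u":65,"vt":54}},"n":{"d":[62,55,4],"q":{"ac":77,"pgm":5,"ph":60,"uy":23},"tex":{"uns":84,"zyw":1}},"p":{"cc":{"s":9},"f":[78,12,62,91,55],"o":[90,82],"vc":{"ihk":81,"t":62,"xth":38}}}
After op 9 (replace /p/f/0 67): {"lss":{"pt":[38,96],"tf":{"cm":78,"ne":15},"y":{"p":72,"s":17,"u":65,"vt":54}},"n":{"d":[62,55,4],"q":{"ac":77,"pgm":5,"ph":60,"uy":23},"tex":{"uns":84,"zyw":1}},"p":{"cc":{"s":9},"f":[67,12,62,91,55],"o":[90,82],"vc":{"ihk":81,"t":62,"xth":38}}}
After op 10 (replace /n/tex 65): {"lss":{"pt":[38,96],"tf":{"cm":78,"ne":15},"y":{"p":72,"s":17,"u":65,"vt":54}},"n":{"d":[62,55,4],"q":{"ac":77,"pgm":5,"ph":60,"uy":23},"tex":65},"p":{"cc":{"s":9},"f":[67,12,62,91,55],"o":[90,82],"vc":{"ihk":81,"t":62,"xth":38}}}
Value at /lss/y/s: 17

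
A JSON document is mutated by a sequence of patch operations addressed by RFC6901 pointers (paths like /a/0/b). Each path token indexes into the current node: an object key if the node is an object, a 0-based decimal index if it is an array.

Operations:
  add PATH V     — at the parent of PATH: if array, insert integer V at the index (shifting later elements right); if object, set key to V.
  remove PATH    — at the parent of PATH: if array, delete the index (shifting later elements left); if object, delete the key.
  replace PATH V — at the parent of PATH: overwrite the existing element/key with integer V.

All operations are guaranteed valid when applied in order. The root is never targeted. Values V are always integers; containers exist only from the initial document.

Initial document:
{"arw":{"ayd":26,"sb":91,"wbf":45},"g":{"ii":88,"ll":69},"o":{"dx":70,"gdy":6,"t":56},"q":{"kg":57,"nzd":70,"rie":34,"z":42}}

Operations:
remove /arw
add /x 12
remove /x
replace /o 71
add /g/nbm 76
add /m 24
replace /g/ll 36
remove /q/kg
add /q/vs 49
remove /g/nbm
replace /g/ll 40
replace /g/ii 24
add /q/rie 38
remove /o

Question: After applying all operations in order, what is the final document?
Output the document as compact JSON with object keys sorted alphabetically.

After op 1 (remove /arw): {"g":{"ii":88,"ll":69},"o":{"dx":70,"gdy":6,"t":56},"q":{"kg":57,"nzd":70,"rie":34,"z":42}}
After op 2 (add /x 12): {"g":{"ii":88,"ll":69},"o":{"dx":70,"gdy":6,"t":56},"q":{"kg":57,"nzd":70,"rie":34,"z":42},"x":12}
After op 3 (remove /x): {"g":{"ii":88,"ll":69},"o":{"dx":70,"gdy":6,"t":56},"q":{"kg":57,"nzd":70,"rie":34,"z":42}}
After op 4 (replace /o 71): {"g":{"ii":88,"ll":69},"o":71,"q":{"kg":57,"nzd":70,"rie":34,"z":42}}
After op 5 (add /g/nbm 76): {"g":{"ii":88,"ll":69,"nbm":76},"o":71,"q":{"kg":57,"nzd":70,"rie":34,"z":42}}
After op 6 (add /m 24): {"g":{"ii":88,"ll":69,"nbm":76},"m":24,"o":71,"q":{"kg":57,"nzd":70,"rie":34,"z":42}}
After op 7 (replace /g/ll 36): {"g":{"ii":88,"ll":36,"nbm":76},"m":24,"o":71,"q":{"kg":57,"nzd":70,"rie":34,"z":42}}
After op 8 (remove /q/kg): {"g":{"ii":88,"ll":36,"nbm":76},"m":24,"o":71,"q":{"nzd":70,"rie":34,"z":42}}
After op 9 (add /q/vs 49): {"g":{"ii":88,"ll":36,"nbm":76},"m":24,"o":71,"q":{"nzd":70,"rie":34,"vs":49,"z":42}}
After op 10 (remove /g/nbm): {"g":{"ii":88,"ll":36},"m":24,"o":71,"q":{"nzd":70,"rie":34,"vs":49,"z":42}}
After op 11 (replace /g/ll 40): {"g":{"ii":88,"ll":40},"m":24,"o":71,"q":{"nzd":70,"rie":34,"vs":49,"z":42}}
After op 12 (replace /g/ii 24): {"g":{"ii":24,"ll":40},"m":24,"o":71,"q":{"nzd":70,"rie":34,"vs":49,"z":42}}
After op 13 (add /q/rie 38): {"g":{"ii":24,"ll":40},"m":24,"o":71,"q":{"nzd":70,"rie":38,"vs":49,"z":42}}
After op 14 (remove /o): {"g":{"ii":24,"ll":40},"m":24,"q":{"nzd":70,"rie":38,"vs":49,"z":42}}

Answer: {"g":{"ii":24,"ll":40},"m":24,"q":{"nzd":70,"rie":38,"vs":49,"z":42}}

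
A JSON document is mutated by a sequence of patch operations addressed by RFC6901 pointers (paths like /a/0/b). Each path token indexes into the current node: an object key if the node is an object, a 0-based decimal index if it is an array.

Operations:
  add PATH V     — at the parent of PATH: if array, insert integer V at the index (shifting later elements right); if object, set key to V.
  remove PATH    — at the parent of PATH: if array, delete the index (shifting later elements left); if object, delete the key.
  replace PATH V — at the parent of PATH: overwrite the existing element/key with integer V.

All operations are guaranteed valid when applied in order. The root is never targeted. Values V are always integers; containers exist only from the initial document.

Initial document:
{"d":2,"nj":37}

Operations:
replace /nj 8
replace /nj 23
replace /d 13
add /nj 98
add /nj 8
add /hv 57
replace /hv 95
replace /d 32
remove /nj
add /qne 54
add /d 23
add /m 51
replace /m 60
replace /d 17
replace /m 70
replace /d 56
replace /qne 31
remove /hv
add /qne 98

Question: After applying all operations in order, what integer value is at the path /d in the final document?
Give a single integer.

Answer: 56

Derivation:
After op 1 (replace /nj 8): {"d":2,"nj":8}
After op 2 (replace /nj 23): {"d":2,"nj":23}
After op 3 (replace /d 13): {"d":13,"nj":23}
After op 4 (add /nj 98): {"d":13,"nj":98}
After op 5 (add /nj 8): {"d":13,"nj":8}
After op 6 (add /hv 57): {"d":13,"hv":57,"nj":8}
After op 7 (replace /hv 95): {"d":13,"hv":95,"nj":8}
After op 8 (replace /d 32): {"d":32,"hv":95,"nj":8}
After op 9 (remove /nj): {"d":32,"hv":95}
After op 10 (add /qne 54): {"d":32,"hv":95,"qne":54}
After op 11 (add /d 23): {"d":23,"hv":95,"qne":54}
After op 12 (add /m 51): {"d":23,"hv":95,"m":51,"qne":54}
After op 13 (replace /m 60): {"d":23,"hv":95,"m":60,"qne":54}
After op 14 (replace /d 17): {"d":17,"hv":95,"m":60,"qne":54}
After op 15 (replace /m 70): {"d":17,"hv":95,"m":70,"qne":54}
After op 16 (replace /d 56): {"d":56,"hv":95,"m":70,"qne":54}
After op 17 (replace /qne 31): {"d":56,"hv":95,"m":70,"qne":31}
After op 18 (remove /hv): {"d":56,"m":70,"qne":31}
After op 19 (add /qne 98): {"d":56,"m":70,"qne":98}
Value at /d: 56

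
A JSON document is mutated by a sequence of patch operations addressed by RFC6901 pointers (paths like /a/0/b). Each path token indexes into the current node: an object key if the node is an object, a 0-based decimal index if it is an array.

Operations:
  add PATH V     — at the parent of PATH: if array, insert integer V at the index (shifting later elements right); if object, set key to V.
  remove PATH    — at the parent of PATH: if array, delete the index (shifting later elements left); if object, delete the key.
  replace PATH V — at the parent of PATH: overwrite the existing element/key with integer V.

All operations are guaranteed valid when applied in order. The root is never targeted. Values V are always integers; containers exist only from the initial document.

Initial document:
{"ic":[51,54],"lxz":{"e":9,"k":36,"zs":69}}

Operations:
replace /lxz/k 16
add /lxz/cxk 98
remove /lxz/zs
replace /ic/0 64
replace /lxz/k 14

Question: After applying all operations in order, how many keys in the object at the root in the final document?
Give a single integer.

Answer: 2

Derivation:
After op 1 (replace /lxz/k 16): {"ic":[51,54],"lxz":{"e":9,"k":16,"zs":69}}
After op 2 (add /lxz/cxk 98): {"ic":[51,54],"lxz":{"cxk":98,"e":9,"k":16,"zs":69}}
After op 3 (remove /lxz/zs): {"ic":[51,54],"lxz":{"cxk":98,"e":9,"k":16}}
After op 4 (replace /ic/0 64): {"ic":[64,54],"lxz":{"cxk":98,"e":9,"k":16}}
After op 5 (replace /lxz/k 14): {"ic":[64,54],"lxz":{"cxk":98,"e":9,"k":14}}
Size at the root: 2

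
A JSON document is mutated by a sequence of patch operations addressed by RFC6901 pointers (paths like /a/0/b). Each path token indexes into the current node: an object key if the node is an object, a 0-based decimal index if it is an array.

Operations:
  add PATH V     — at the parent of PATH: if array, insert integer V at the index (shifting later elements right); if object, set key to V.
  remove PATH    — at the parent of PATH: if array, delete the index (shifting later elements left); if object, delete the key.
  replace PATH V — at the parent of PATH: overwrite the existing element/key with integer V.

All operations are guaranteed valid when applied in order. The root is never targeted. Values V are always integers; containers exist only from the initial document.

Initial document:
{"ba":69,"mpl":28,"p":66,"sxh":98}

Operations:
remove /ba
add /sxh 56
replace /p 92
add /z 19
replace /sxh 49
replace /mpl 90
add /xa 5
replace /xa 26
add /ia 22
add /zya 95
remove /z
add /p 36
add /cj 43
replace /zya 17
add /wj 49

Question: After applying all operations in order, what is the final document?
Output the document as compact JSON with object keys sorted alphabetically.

After op 1 (remove /ba): {"mpl":28,"p":66,"sxh":98}
After op 2 (add /sxh 56): {"mpl":28,"p":66,"sxh":56}
After op 3 (replace /p 92): {"mpl":28,"p":92,"sxh":56}
After op 4 (add /z 19): {"mpl":28,"p":92,"sxh":56,"z":19}
After op 5 (replace /sxh 49): {"mpl":28,"p":92,"sxh":49,"z":19}
After op 6 (replace /mpl 90): {"mpl":90,"p":92,"sxh":49,"z":19}
After op 7 (add /xa 5): {"mpl":90,"p":92,"sxh":49,"xa":5,"z":19}
After op 8 (replace /xa 26): {"mpl":90,"p":92,"sxh":49,"xa":26,"z":19}
After op 9 (add /ia 22): {"ia":22,"mpl":90,"p":92,"sxh":49,"xa":26,"z":19}
After op 10 (add /zya 95): {"ia":22,"mpl":90,"p":92,"sxh":49,"xa":26,"z":19,"zya":95}
After op 11 (remove /z): {"ia":22,"mpl":90,"p":92,"sxh":49,"xa":26,"zya":95}
After op 12 (add /p 36): {"ia":22,"mpl":90,"p":36,"sxh":49,"xa":26,"zya":95}
After op 13 (add /cj 43): {"cj":43,"ia":22,"mpl":90,"p":36,"sxh":49,"xa":26,"zya":95}
After op 14 (replace /zya 17): {"cj":43,"ia":22,"mpl":90,"p":36,"sxh":49,"xa":26,"zya":17}
After op 15 (add /wj 49): {"cj":43,"ia":22,"mpl":90,"p":36,"sxh":49,"wj":49,"xa":26,"zya":17}

Answer: {"cj":43,"ia":22,"mpl":90,"p":36,"sxh":49,"wj":49,"xa":26,"zya":17}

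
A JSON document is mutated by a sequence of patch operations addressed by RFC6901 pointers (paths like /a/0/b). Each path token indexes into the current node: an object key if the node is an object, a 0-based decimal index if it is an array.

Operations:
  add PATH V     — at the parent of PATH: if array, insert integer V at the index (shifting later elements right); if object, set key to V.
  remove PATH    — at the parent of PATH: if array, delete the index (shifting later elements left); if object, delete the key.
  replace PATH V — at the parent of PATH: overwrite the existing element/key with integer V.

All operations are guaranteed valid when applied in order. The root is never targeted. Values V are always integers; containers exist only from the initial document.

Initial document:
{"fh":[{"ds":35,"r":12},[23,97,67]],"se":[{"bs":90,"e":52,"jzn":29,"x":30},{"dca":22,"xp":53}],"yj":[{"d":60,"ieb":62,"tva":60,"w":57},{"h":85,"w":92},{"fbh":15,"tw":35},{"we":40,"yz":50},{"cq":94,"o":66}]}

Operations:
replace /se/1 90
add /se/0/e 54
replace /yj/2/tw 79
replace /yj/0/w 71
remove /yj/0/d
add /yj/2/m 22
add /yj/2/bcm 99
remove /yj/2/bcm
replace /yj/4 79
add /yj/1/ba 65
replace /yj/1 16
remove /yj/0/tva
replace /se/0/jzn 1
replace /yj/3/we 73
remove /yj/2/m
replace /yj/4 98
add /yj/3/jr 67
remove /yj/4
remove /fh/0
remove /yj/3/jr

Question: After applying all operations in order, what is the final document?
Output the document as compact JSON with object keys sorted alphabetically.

Answer: {"fh":[[23,97,67]],"se":[{"bs":90,"e":54,"jzn":1,"x":30},90],"yj":[{"ieb":62,"w":71},16,{"fbh":15,"tw":79},{"we":73,"yz":50}]}

Derivation:
After op 1 (replace /se/1 90): {"fh":[{"ds":35,"r":12},[23,97,67]],"se":[{"bs":90,"e":52,"jzn":29,"x":30},90],"yj":[{"d":60,"ieb":62,"tva":60,"w":57},{"h":85,"w":92},{"fbh":15,"tw":35},{"we":40,"yz":50},{"cq":94,"o":66}]}
After op 2 (add /se/0/e 54): {"fh":[{"ds":35,"r":12},[23,97,67]],"se":[{"bs":90,"e":54,"jzn":29,"x":30},90],"yj":[{"d":60,"ieb":62,"tva":60,"w":57},{"h":85,"w":92},{"fbh":15,"tw":35},{"we":40,"yz":50},{"cq":94,"o":66}]}
After op 3 (replace /yj/2/tw 79): {"fh":[{"ds":35,"r":12},[23,97,67]],"se":[{"bs":90,"e":54,"jzn":29,"x":30},90],"yj":[{"d":60,"ieb":62,"tva":60,"w":57},{"h":85,"w":92},{"fbh":15,"tw":79},{"we":40,"yz":50},{"cq":94,"o":66}]}
After op 4 (replace /yj/0/w 71): {"fh":[{"ds":35,"r":12},[23,97,67]],"se":[{"bs":90,"e":54,"jzn":29,"x":30},90],"yj":[{"d":60,"ieb":62,"tva":60,"w":71},{"h":85,"w":92},{"fbh":15,"tw":79},{"we":40,"yz":50},{"cq":94,"o":66}]}
After op 5 (remove /yj/0/d): {"fh":[{"ds":35,"r":12},[23,97,67]],"se":[{"bs":90,"e":54,"jzn":29,"x":30},90],"yj":[{"ieb":62,"tva":60,"w":71},{"h":85,"w":92},{"fbh":15,"tw":79},{"we":40,"yz":50},{"cq":94,"o":66}]}
After op 6 (add /yj/2/m 22): {"fh":[{"ds":35,"r":12},[23,97,67]],"se":[{"bs":90,"e":54,"jzn":29,"x":30},90],"yj":[{"ieb":62,"tva":60,"w":71},{"h":85,"w":92},{"fbh":15,"m":22,"tw":79},{"we":40,"yz":50},{"cq":94,"o":66}]}
After op 7 (add /yj/2/bcm 99): {"fh":[{"ds":35,"r":12},[23,97,67]],"se":[{"bs":90,"e":54,"jzn":29,"x":30},90],"yj":[{"ieb":62,"tva":60,"w":71},{"h":85,"w":92},{"bcm":99,"fbh":15,"m":22,"tw":79},{"we":40,"yz":50},{"cq":94,"o":66}]}
After op 8 (remove /yj/2/bcm): {"fh":[{"ds":35,"r":12},[23,97,67]],"se":[{"bs":90,"e":54,"jzn":29,"x":30},90],"yj":[{"ieb":62,"tva":60,"w":71},{"h":85,"w":92},{"fbh":15,"m":22,"tw":79},{"we":40,"yz":50},{"cq":94,"o":66}]}
After op 9 (replace /yj/4 79): {"fh":[{"ds":35,"r":12},[23,97,67]],"se":[{"bs":90,"e":54,"jzn":29,"x":30},90],"yj":[{"ieb":62,"tva":60,"w":71},{"h":85,"w":92},{"fbh":15,"m":22,"tw":79},{"we":40,"yz":50},79]}
After op 10 (add /yj/1/ba 65): {"fh":[{"ds":35,"r":12},[23,97,67]],"se":[{"bs":90,"e":54,"jzn":29,"x":30},90],"yj":[{"ieb":62,"tva":60,"w":71},{"ba":65,"h":85,"w":92},{"fbh":15,"m":22,"tw":79},{"we":40,"yz":50},79]}
After op 11 (replace /yj/1 16): {"fh":[{"ds":35,"r":12},[23,97,67]],"se":[{"bs":90,"e":54,"jzn":29,"x":30},90],"yj":[{"ieb":62,"tva":60,"w":71},16,{"fbh":15,"m":22,"tw":79},{"we":40,"yz":50},79]}
After op 12 (remove /yj/0/tva): {"fh":[{"ds":35,"r":12},[23,97,67]],"se":[{"bs":90,"e":54,"jzn":29,"x":30},90],"yj":[{"ieb":62,"w":71},16,{"fbh":15,"m":22,"tw":79},{"we":40,"yz":50},79]}
After op 13 (replace /se/0/jzn 1): {"fh":[{"ds":35,"r":12},[23,97,67]],"se":[{"bs":90,"e":54,"jzn":1,"x":30},90],"yj":[{"ieb":62,"w":71},16,{"fbh":15,"m":22,"tw":79},{"we":40,"yz":50},79]}
After op 14 (replace /yj/3/we 73): {"fh":[{"ds":35,"r":12},[23,97,67]],"se":[{"bs":90,"e":54,"jzn":1,"x":30},90],"yj":[{"ieb":62,"w":71},16,{"fbh":15,"m":22,"tw":79},{"we":73,"yz":50},79]}
After op 15 (remove /yj/2/m): {"fh":[{"ds":35,"r":12},[23,97,67]],"se":[{"bs":90,"e":54,"jzn":1,"x":30},90],"yj":[{"ieb":62,"w":71},16,{"fbh":15,"tw":79},{"we":73,"yz":50},79]}
After op 16 (replace /yj/4 98): {"fh":[{"ds":35,"r":12},[23,97,67]],"se":[{"bs":90,"e":54,"jzn":1,"x":30},90],"yj":[{"ieb":62,"w":71},16,{"fbh":15,"tw":79},{"we":73,"yz":50},98]}
After op 17 (add /yj/3/jr 67): {"fh":[{"ds":35,"r":12},[23,97,67]],"se":[{"bs":90,"e":54,"jzn":1,"x":30},90],"yj":[{"ieb":62,"w":71},16,{"fbh":15,"tw":79},{"jr":67,"we":73,"yz":50},98]}
After op 18 (remove /yj/4): {"fh":[{"ds":35,"r":12},[23,97,67]],"se":[{"bs":90,"e":54,"jzn":1,"x":30},90],"yj":[{"ieb":62,"w":71},16,{"fbh":15,"tw":79},{"jr":67,"we":73,"yz":50}]}
After op 19 (remove /fh/0): {"fh":[[23,97,67]],"se":[{"bs":90,"e":54,"jzn":1,"x":30},90],"yj":[{"ieb":62,"w":71},16,{"fbh":15,"tw":79},{"jr":67,"we":73,"yz":50}]}
After op 20 (remove /yj/3/jr): {"fh":[[23,97,67]],"se":[{"bs":90,"e":54,"jzn":1,"x":30},90],"yj":[{"ieb":62,"w":71},16,{"fbh":15,"tw":79},{"we":73,"yz":50}]}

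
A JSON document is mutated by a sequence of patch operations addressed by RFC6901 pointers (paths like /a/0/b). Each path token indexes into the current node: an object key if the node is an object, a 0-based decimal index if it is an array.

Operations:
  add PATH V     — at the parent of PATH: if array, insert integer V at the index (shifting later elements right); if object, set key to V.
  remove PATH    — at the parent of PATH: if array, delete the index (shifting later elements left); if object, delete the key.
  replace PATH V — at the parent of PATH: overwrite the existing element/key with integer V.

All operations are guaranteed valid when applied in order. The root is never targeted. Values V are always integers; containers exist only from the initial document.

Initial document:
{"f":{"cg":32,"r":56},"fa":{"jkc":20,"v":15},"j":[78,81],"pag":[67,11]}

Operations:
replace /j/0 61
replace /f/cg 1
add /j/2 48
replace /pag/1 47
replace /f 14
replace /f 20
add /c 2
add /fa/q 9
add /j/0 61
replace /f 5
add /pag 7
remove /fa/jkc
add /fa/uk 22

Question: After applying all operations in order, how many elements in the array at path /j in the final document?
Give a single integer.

After op 1 (replace /j/0 61): {"f":{"cg":32,"r":56},"fa":{"jkc":20,"v":15},"j":[61,81],"pag":[67,11]}
After op 2 (replace /f/cg 1): {"f":{"cg":1,"r":56},"fa":{"jkc":20,"v":15},"j":[61,81],"pag":[67,11]}
After op 3 (add /j/2 48): {"f":{"cg":1,"r":56},"fa":{"jkc":20,"v":15},"j":[61,81,48],"pag":[67,11]}
After op 4 (replace /pag/1 47): {"f":{"cg":1,"r":56},"fa":{"jkc":20,"v":15},"j":[61,81,48],"pag":[67,47]}
After op 5 (replace /f 14): {"f":14,"fa":{"jkc":20,"v":15},"j":[61,81,48],"pag":[67,47]}
After op 6 (replace /f 20): {"f":20,"fa":{"jkc":20,"v":15},"j":[61,81,48],"pag":[67,47]}
After op 7 (add /c 2): {"c":2,"f":20,"fa":{"jkc":20,"v":15},"j":[61,81,48],"pag":[67,47]}
After op 8 (add /fa/q 9): {"c":2,"f":20,"fa":{"jkc":20,"q":9,"v":15},"j":[61,81,48],"pag":[67,47]}
After op 9 (add /j/0 61): {"c":2,"f":20,"fa":{"jkc":20,"q":9,"v":15},"j":[61,61,81,48],"pag":[67,47]}
After op 10 (replace /f 5): {"c":2,"f":5,"fa":{"jkc":20,"q":9,"v":15},"j":[61,61,81,48],"pag":[67,47]}
After op 11 (add /pag 7): {"c":2,"f":5,"fa":{"jkc":20,"q":9,"v":15},"j":[61,61,81,48],"pag":7}
After op 12 (remove /fa/jkc): {"c":2,"f":5,"fa":{"q":9,"v":15},"j":[61,61,81,48],"pag":7}
After op 13 (add /fa/uk 22): {"c":2,"f":5,"fa":{"q":9,"uk":22,"v":15},"j":[61,61,81,48],"pag":7}
Size at path /j: 4

Answer: 4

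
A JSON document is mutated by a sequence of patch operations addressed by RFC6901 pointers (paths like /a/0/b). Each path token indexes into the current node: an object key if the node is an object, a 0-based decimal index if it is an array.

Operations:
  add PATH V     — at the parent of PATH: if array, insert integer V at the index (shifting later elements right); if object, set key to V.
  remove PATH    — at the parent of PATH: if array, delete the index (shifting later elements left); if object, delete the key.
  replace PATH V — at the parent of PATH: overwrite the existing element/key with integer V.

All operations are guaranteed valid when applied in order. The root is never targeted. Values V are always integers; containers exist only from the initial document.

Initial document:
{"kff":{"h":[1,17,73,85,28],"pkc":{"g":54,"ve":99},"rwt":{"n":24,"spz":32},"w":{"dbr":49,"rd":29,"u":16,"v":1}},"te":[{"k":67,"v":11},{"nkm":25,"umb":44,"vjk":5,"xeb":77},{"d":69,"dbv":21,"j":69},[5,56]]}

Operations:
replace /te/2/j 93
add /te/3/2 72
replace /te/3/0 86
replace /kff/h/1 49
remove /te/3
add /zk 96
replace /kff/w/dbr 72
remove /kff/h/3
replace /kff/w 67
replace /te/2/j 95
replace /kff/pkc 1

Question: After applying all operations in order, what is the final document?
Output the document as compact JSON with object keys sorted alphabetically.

Answer: {"kff":{"h":[1,49,73,28],"pkc":1,"rwt":{"n":24,"spz":32},"w":67},"te":[{"k":67,"v":11},{"nkm":25,"umb":44,"vjk":5,"xeb":77},{"d":69,"dbv":21,"j":95}],"zk":96}

Derivation:
After op 1 (replace /te/2/j 93): {"kff":{"h":[1,17,73,85,28],"pkc":{"g":54,"ve":99},"rwt":{"n":24,"spz":32},"w":{"dbr":49,"rd":29,"u":16,"v":1}},"te":[{"k":67,"v":11},{"nkm":25,"umb":44,"vjk":5,"xeb":77},{"d":69,"dbv":21,"j":93},[5,56]]}
After op 2 (add /te/3/2 72): {"kff":{"h":[1,17,73,85,28],"pkc":{"g":54,"ve":99},"rwt":{"n":24,"spz":32},"w":{"dbr":49,"rd":29,"u":16,"v":1}},"te":[{"k":67,"v":11},{"nkm":25,"umb":44,"vjk":5,"xeb":77},{"d":69,"dbv":21,"j":93},[5,56,72]]}
After op 3 (replace /te/3/0 86): {"kff":{"h":[1,17,73,85,28],"pkc":{"g":54,"ve":99},"rwt":{"n":24,"spz":32},"w":{"dbr":49,"rd":29,"u":16,"v":1}},"te":[{"k":67,"v":11},{"nkm":25,"umb":44,"vjk":5,"xeb":77},{"d":69,"dbv":21,"j":93},[86,56,72]]}
After op 4 (replace /kff/h/1 49): {"kff":{"h":[1,49,73,85,28],"pkc":{"g":54,"ve":99},"rwt":{"n":24,"spz":32},"w":{"dbr":49,"rd":29,"u":16,"v":1}},"te":[{"k":67,"v":11},{"nkm":25,"umb":44,"vjk":5,"xeb":77},{"d":69,"dbv":21,"j":93},[86,56,72]]}
After op 5 (remove /te/3): {"kff":{"h":[1,49,73,85,28],"pkc":{"g":54,"ve":99},"rwt":{"n":24,"spz":32},"w":{"dbr":49,"rd":29,"u":16,"v":1}},"te":[{"k":67,"v":11},{"nkm":25,"umb":44,"vjk":5,"xeb":77},{"d":69,"dbv":21,"j":93}]}
After op 6 (add /zk 96): {"kff":{"h":[1,49,73,85,28],"pkc":{"g":54,"ve":99},"rwt":{"n":24,"spz":32},"w":{"dbr":49,"rd":29,"u":16,"v":1}},"te":[{"k":67,"v":11},{"nkm":25,"umb":44,"vjk":5,"xeb":77},{"d":69,"dbv":21,"j":93}],"zk":96}
After op 7 (replace /kff/w/dbr 72): {"kff":{"h":[1,49,73,85,28],"pkc":{"g":54,"ve":99},"rwt":{"n":24,"spz":32},"w":{"dbr":72,"rd":29,"u":16,"v":1}},"te":[{"k":67,"v":11},{"nkm":25,"umb":44,"vjk":5,"xeb":77},{"d":69,"dbv":21,"j":93}],"zk":96}
After op 8 (remove /kff/h/3): {"kff":{"h":[1,49,73,28],"pkc":{"g":54,"ve":99},"rwt":{"n":24,"spz":32},"w":{"dbr":72,"rd":29,"u":16,"v":1}},"te":[{"k":67,"v":11},{"nkm":25,"umb":44,"vjk":5,"xeb":77},{"d":69,"dbv":21,"j":93}],"zk":96}
After op 9 (replace /kff/w 67): {"kff":{"h":[1,49,73,28],"pkc":{"g":54,"ve":99},"rwt":{"n":24,"spz":32},"w":67},"te":[{"k":67,"v":11},{"nkm":25,"umb":44,"vjk":5,"xeb":77},{"d":69,"dbv":21,"j":93}],"zk":96}
After op 10 (replace /te/2/j 95): {"kff":{"h":[1,49,73,28],"pkc":{"g":54,"ve":99},"rwt":{"n":24,"spz":32},"w":67},"te":[{"k":67,"v":11},{"nkm":25,"umb":44,"vjk":5,"xeb":77},{"d":69,"dbv":21,"j":95}],"zk":96}
After op 11 (replace /kff/pkc 1): {"kff":{"h":[1,49,73,28],"pkc":1,"rwt":{"n":24,"spz":32},"w":67},"te":[{"k":67,"v":11},{"nkm":25,"umb":44,"vjk":5,"xeb":77},{"d":69,"dbv":21,"j":95}],"zk":96}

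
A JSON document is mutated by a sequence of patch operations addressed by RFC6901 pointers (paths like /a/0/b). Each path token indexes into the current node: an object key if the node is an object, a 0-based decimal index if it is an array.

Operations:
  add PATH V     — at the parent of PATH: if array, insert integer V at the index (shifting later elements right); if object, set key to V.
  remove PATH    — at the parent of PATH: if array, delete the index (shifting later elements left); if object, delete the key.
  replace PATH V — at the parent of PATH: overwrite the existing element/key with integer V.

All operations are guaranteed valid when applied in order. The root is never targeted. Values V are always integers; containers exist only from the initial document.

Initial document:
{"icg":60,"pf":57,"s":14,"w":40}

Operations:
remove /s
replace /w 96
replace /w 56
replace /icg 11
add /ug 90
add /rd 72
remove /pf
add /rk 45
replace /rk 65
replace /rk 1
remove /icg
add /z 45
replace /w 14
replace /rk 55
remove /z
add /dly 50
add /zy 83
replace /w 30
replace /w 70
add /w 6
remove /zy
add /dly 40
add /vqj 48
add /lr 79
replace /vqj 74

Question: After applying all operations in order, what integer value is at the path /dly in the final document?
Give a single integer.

After op 1 (remove /s): {"icg":60,"pf":57,"w":40}
After op 2 (replace /w 96): {"icg":60,"pf":57,"w":96}
After op 3 (replace /w 56): {"icg":60,"pf":57,"w":56}
After op 4 (replace /icg 11): {"icg":11,"pf":57,"w":56}
After op 5 (add /ug 90): {"icg":11,"pf":57,"ug":90,"w":56}
After op 6 (add /rd 72): {"icg":11,"pf":57,"rd":72,"ug":90,"w":56}
After op 7 (remove /pf): {"icg":11,"rd":72,"ug":90,"w":56}
After op 8 (add /rk 45): {"icg":11,"rd":72,"rk":45,"ug":90,"w":56}
After op 9 (replace /rk 65): {"icg":11,"rd":72,"rk":65,"ug":90,"w":56}
After op 10 (replace /rk 1): {"icg":11,"rd":72,"rk":1,"ug":90,"w":56}
After op 11 (remove /icg): {"rd":72,"rk":1,"ug":90,"w":56}
After op 12 (add /z 45): {"rd":72,"rk":1,"ug":90,"w":56,"z":45}
After op 13 (replace /w 14): {"rd":72,"rk":1,"ug":90,"w":14,"z":45}
After op 14 (replace /rk 55): {"rd":72,"rk":55,"ug":90,"w":14,"z":45}
After op 15 (remove /z): {"rd":72,"rk":55,"ug":90,"w":14}
After op 16 (add /dly 50): {"dly":50,"rd":72,"rk":55,"ug":90,"w":14}
After op 17 (add /zy 83): {"dly":50,"rd":72,"rk":55,"ug":90,"w":14,"zy":83}
After op 18 (replace /w 30): {"dly":50,"rd":72,"rk":55,"ug":90,"w":30,"zy":83}
After op 19 (replace /w 70): {"dly":50,"rd":72,"rk":55,"ug":90,"w":70,"zy":83}
After op 20 (add /w 6): {"dly":50,"rd":72,"rk":55,"ug":90,"w":6,"zy":83}
After op 21 (remove /zy): {"dly":50,"rd":72,"rk":55,"ug":90,"w":6}
After op 22 (add /dly 40): {"dly":40,"rd":72,"rk":55,"ug":90,"w":6}
After op 23 (add /vqj 48): {"dly":40,"rd":72,"rk":55,"ug":90,"vqj":48,"w":6}
After op 24 (add /lr 79): {"dly":40,"lr":79,"rd":72,"rk":55,"ug":90,"vqj":48,"w":6}
After op 25 (replace /vqj 74): {"dly":40,"lr":79,"rd":72,"rk":55,"ug":90,"vqj":74,"w":6}
Value at /dly: 40

Answer: 40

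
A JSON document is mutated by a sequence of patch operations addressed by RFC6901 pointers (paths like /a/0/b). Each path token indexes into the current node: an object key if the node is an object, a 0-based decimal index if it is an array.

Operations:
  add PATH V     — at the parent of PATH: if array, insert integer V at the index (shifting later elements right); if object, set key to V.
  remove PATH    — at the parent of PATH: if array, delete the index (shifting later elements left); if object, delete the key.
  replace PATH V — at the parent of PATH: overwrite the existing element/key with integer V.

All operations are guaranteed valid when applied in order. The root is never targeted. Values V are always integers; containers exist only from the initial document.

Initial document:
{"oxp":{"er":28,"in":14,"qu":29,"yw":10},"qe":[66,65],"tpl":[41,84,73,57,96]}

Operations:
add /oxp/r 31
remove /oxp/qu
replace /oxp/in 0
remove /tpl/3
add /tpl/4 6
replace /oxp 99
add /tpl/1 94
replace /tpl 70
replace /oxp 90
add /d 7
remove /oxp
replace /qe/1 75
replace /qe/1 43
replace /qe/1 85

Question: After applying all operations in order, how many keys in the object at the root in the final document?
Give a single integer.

Answer: 3

Derivation:
After op 1 (add /oxp/r 31): {"oxp":{"er":28,"in":14,"qu":29,"r":31,"yw":10},"qe":[66,65],"tpl":[41,84,73,57,96]}
After op 2 (remove /oxp/qu): {"oxp":{"er":28,"in":14,"r":31,"yw":10},"qe":[66,65],"tpl":[41,84,73,57,96]}
After op 3 (replace /oxp/in 0): {"oxp":{"er":28,"in":0,"r":31,"yw":10},"qe":[66,65],"tpl":[41,84,73,57,96]}
After op 4 (remove /tpl/3): {"oxp":{"er":28,"in":0,"r":31,"yw":10},"qe":[66,65],"tpl":[41,84,73,96]}
After op 5 (add /tpl/4 6): {"oxp":{"er":28,"in":0,"r":31,"yw":10},"qe":[66,65],"tpl":[41,84,73,96,6]}
After op 6 (replace /oxp 99): {"oxp":99,"qe":[66,65],"tpl":[41,84,73,96,6]}
After op 7 (add /tpl/1 94): {"oxp":99,"qe":[66,65],"tpl":[41,94,84,73,96,6]}
After op 8 (replace /tpl 70): {"oxp":99,"qe":[66,65],"tpl":70}
After op 9 (replace /oxp 90): {"oxp":90,"qe":[66,65],"tpl":70}
After op 10 (add /d 7): {"d":7,"oxp":90,"qe":[66,65],"tpl":70}
After op 11 (remove /oxp): {"d":7,"qe":[66,65],"tpl":70}
After op 12 (replace /qe/1 75): {"d":7,"qe":[66,75],"tpl":70}
After op 13 (replace /qe/1 43): {"d":7,"qe":[66,43],"tpl":70}
After op 14 (replace /qe/1 85): {"d":7,"qe":[66,85],"tpl":70}
Size at the root: 3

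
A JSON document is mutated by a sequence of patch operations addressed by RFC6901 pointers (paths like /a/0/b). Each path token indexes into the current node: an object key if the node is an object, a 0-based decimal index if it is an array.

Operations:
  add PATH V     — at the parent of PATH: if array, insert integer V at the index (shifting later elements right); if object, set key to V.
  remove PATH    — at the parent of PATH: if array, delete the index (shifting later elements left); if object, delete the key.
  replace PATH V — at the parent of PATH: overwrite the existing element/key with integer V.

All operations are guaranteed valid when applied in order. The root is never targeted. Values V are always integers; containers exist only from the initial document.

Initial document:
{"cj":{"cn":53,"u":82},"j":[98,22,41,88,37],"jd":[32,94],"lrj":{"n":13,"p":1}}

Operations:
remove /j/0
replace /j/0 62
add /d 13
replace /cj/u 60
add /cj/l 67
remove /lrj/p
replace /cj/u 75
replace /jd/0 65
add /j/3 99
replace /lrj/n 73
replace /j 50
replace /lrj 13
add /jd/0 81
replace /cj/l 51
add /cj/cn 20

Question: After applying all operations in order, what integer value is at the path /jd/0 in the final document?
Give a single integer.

Answer: 81

Derivation:
After op 1 (remove /j/0): {"cj":{"cn":53,"u":82},"j":[22,41,88,37],"jd":[32,94],"lrj":{"n":13,"p":1}}
After op 2 (replace /j/0 62): {"cj":{"cn":53,"u":82},"j":[62,41,88,37],"jd":[32,94],"lrj":{"n":13,"p":1}}
After op 3 (add /d 13): {"cj":{"cn":53,"u":82},"d":13,"j":[62,41,88,37],"jd":[32,94],"lrj":{"n":13,"p":1}}
After op 4 (replace /cj/u 60): {"cj":{"cn":53,"u":60},"d":13,"j":[62,41,88,37],"jd":[32,94],"lrj":{"n":13,"p":1}}
After op 5 (add /cj/l 67): {"cj":{"cn":53,"l":67,"u":60},"d":13,"j":[62,41,88,37],"jd":[32,94],"lrj":{"n":13,"p":1}}
After op 6 (remove /lrj/p): {"cj":{"cn":53,"l":67,"u":60},"d":13,"j":[62,41,88,37],"jd":[32,94],"lrj":{"n":13}}
After op 7 (replace /cj/u 75): {"cj":{"cn":53,"l":67,"u":75},"d":13,"j":[62,41,88,37],"jd":[32,94],"lrj":{"n":13}}
After op 8 (replace /jd/0 65): {"cj":{"cn":53,"l":67,"u":75},"d":13,"j":[62,41,88,37],"jd":[65,94],"lrj":{"n":13}}
After op 9 (add /j/3 99): {"cj":{"cn":53,"l":67,"u":75},"d":13,"j":[62,41,88,99,37],"jd":[65,94],"lrj":{"n":13}}
After op 10 (replace /lrj/n 73): {"cj":{"cn":53,"l":67,"u":75},"d":13,"j":[62,41,88,99,37],"jd":[65,94],"lrj":{"n":73}}
After op 11 (replace /j 50): {"cj":{"cn":53,"l":67,"u":75},"d":13,"j":50,"jd":[65,94],"lrj":{"n":73}}
After op 12 (replace /lrj 13): {"cj":{"cn":53,"l":67,"u":75},"d":13,"j":50,"jd":[65,94],"lrj":13}
After op 13 (add /jd/0 81): {"cj":{"cn":53,"l":67,"u":75},"d":13,"j":50,"jd":[81,65,94],"lrj":13}
After op 14 (replace /cj/l 51): {"cj":{"cn":53,"l":51,"u":75},"d":13,"j":50,"jd":[81,65,94],"lrj":13}
After op 15 (add /cj/cn 20): {"cj":{"cn":20,"l":51,"u":75},"d":13,"j":50,"jd":[81,65,94],"lrj":13}
Value at /jd/0: 81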